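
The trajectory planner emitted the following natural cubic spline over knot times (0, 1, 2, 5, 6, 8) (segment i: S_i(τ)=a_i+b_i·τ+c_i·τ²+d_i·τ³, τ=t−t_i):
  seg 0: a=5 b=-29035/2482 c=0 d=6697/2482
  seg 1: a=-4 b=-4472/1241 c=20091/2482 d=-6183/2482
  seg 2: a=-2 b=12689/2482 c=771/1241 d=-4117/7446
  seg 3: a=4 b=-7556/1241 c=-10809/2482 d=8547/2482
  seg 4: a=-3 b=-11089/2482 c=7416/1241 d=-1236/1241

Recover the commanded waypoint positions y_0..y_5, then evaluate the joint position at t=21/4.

y_0 = S_0(0) = a_0 = 5
y_1 = S_1(0) = a_1 = -4
y_2 = S_2(0) = a_2 = -2
y_3 = S_3(0) = a_3 = 4
y_4 = S_4(0) = a_4 = -3
y_5 = S_4(2) = 4
t_q=21/4 is in segment 3 (τ=1/4); S_3(τ)=358911/158848

y_0=5 y_1=-4 y_2=-2 y_3=4 y_4=-3 y_5=4
S(21/4) = 358911/158848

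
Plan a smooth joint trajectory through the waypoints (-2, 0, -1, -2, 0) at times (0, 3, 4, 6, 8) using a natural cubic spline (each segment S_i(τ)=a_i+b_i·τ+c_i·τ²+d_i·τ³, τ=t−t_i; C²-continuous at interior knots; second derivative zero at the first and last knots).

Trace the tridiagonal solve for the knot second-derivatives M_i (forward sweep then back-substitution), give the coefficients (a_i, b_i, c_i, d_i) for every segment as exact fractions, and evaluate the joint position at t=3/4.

Δ: Δ0=2/3, Δ1=-1, Δ2=-1/2, Δ3=1
row 1: diag=8, rhs=-10; c'=1/8, d'=-5/4
row 2: denom=6−1·1/8=47/8; d'=(3−1·-5/4)/(47/8)=34/47
row 3: denom=8−2·16/47=344/47; d'=(9−2·34/47)/(344/47)=355/344
back: M3=355/344
back: M2=34/47−16/47·355/344=16/43
back: M1=-5/4−1/8·16/43=-223/172
M: M0=0, M1=-223/172, M2=16/43, M3=355/344, M4=0
seg 0: a=-2, c=M0/2=0, d=(M1−M0)/(6·3)=-223/3096, b=Δ0−h0·(2M0+M1)/6=1357/1032
seg 1: a=0, c=M1/2=-223/344, d=(M2−M1)/(6·1)=287/1032, b=Δ1−h1·(2M1+M2)/6=-325/516
seg 2: a=-1, c=M2/2=8/43, d=(M3−M2)/(6·2)=227/4128, b=Δ2−h2·(2M2+M3)/6=-1127/1032
seg 3: a=-2, c=M3/2=355/688, d=(M4−M3)/(6·2)=-355/4128, b=Δ3−h3·(2M3+M4)/6=161/516
t_q=3/4 → seg 0, τ=3/4; S=-2+1357/1032·τ+0·τ²+-223/3096·τ³=-22989/22016

  seg 0: a=-2 b=1357/1032 c=0 d=-223/3096
  seg 1: a=0 b=-325/516 c=-223/344 d=287/1032
  seg 2: a=-1 b=-1127/1032 c=8/43 d=227/4128
  seg 3: a=-2 b=161/516 c=355/688 d=-355/4128
S(3/4) = -22989/22016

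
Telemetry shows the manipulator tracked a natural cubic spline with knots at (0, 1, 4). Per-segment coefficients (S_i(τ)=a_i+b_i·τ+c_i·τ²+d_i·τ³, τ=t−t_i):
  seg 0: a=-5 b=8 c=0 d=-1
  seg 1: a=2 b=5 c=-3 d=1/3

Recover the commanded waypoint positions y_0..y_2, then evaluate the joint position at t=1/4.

y_0=-5 y_1=2 y_2=-1
S(1/4) = -193/64

y_0 = S_0(0) = a_0 = -5
y_1 = S_1(0) = a_1 = 2
y_2 = S_1(3) = -1
t_q=1/4 is in segment 0 (τ=1/4); S_0(τ)=-193/64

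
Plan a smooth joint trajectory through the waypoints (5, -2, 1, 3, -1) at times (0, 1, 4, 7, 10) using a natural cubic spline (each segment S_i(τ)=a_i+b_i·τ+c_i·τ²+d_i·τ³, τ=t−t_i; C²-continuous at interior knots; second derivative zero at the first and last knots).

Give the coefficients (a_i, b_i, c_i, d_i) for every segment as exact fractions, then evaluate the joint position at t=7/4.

  seg 0: a=5 b=-1313/162 c=0 d=179/162
  seg 1: a=-2 b=-388/81 c=179/54 d=-673/1458
  seg 2: a=1 b=427/162 c=-68/81 d=89/1458
  seg 3: a=3 b=-61/81 c=-47/162 d=47/1458
S(7/4) = -4519/1152

Δ: Δ0=-7, Δ1=1, Δ2=2/3, Δ3=-4/3
row 1: diag=8, rhs=48; c'=3/8, d'=6
row 2: denom=12−3·3/8=87/8; d'=(-2−3·6)/(87/8)=-160/87
row 3: denom=12−3·8/29=324/29; d'=(-12−3·-160/87)/(324/29)=-47/81
back: M3=-47/81
back: M2=-160/87−8/29·-47/81=-136/81
back: M1=6−3/8·-136/81=179/27
M: M0=0, M1=179/27, M2=-136/81, M3=-47/81, M4=0
seg 0: a=5, c=M0/2=0, d=(M1−M0)/(6·1)=179/162, b=Δ0−h0·(2M0+M1)/6=-1313/162
seg 1: a=-2, c=M1/2=179/54, d=(M2−M1)/(6·3)=-673/1458, b=Δ1−h1·(2M1+M2)/6=-388/81
seg 2: a=1, c=M2/2=-68/81, d=(M3−M2)/(6·3)=89/1458, b=Δ2−h2·(2M2+M3)/6=427/162
seg 3: a=3, c=M3/2=-47/162, d=(M4−M3)/(6·3)=47/1458, b=Δ3−h3·(2M3+M4)/6=-61/81
t_q=7/4 → seg 1, τ=3/4; S=-2+-388/81·τ+179/54·τ²+-673/1458·τ³=-4519/1152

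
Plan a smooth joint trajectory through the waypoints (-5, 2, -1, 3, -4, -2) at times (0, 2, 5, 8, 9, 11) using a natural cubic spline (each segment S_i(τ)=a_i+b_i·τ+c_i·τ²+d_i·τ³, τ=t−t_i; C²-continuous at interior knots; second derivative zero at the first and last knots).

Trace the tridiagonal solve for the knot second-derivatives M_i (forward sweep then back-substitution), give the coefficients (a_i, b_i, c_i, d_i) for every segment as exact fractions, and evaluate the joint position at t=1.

Δ: Δ0=7/2, Δ1=-1, Δ2=4/3, Δ3=-7, Δ4=1
row 1: diag=10, rhs=-27; c'=3/10, d'=-27/10
row 2: denom=12−3·3/10=111/10; d'=(14−3·-27/10)/(111/10)=221/111
row 3: denom=8−3·10/37=266/37; d'=(-50−3·221/111)/(266/37)=-109/14
row 4: denom=6−1·37/266=1559/266; d'=(48−1·-109/14)/(1559/266)=14839/1559
back: M4=14839/1559
back: M3=-109/14−37/266·14839/1559=-14202/1559
back: M2=221/111−10/37·-14202/1559=20827/4677
back: M1=-27/10−3/10·20827/4677=-6292/1559
M: M0=0, M1=-6292/1559, M2=20827/4677, M3=-14202/1559, M4=14839/1559, M5=0
seg 0: a=-5, c=M0/2=0, d=(M1−M0)/(6·2)=-1573/4677, b=Δ0−h0·(2M0+M1)/6=45323/9354
seg 1: a=2, c=M1/2=-3146/1559, d=(M2−M1)/(6·3)=39703/84186, b=Δ1−h1·(2M1+M2)/6=7571/9354
seg 2: a=-1, c=M2/2=20827/9354, d=(M3−M2)/(6·3)=-63433/84186, b=Δ2−h2·(2M2+M3)/6=6712/4677
seg 3: a=3, c=M3/2=-7101/1559, d=(M4−M3)/(6·1)=29041/9354, b=Δ3−h3·(2M3+M4)/6=-51913/9354
seg 4: a=-4, c=M4/2=14839/3118, d=(M5−M4)/(6·2)=-14839/18708, b=Δ4−h4·(2M4+M5)/6=-25001/4677
t_q=1 → seg 0, τ=1; S=-5+45323/9354·τ+0·τ²+-1573/4677·τ³=-1531/3118

  seg 0: a=-5 b=45323/9354 c=0 d=-1573/4677
  seg 1: a=2 b=7571/9354 c=-3146/1559 d=39703/84186
  seg 2: a=-1 b=6712/4677 c=20827/9354 d=-63433/84186
  seg 3: a=3 b=-51913/9354 c=-7101/1559 d=29041/9354
  seg 4: a=-4 b=-25001/4677 c=14839/3118 d=-14839/18708
S(1) = -1531/3118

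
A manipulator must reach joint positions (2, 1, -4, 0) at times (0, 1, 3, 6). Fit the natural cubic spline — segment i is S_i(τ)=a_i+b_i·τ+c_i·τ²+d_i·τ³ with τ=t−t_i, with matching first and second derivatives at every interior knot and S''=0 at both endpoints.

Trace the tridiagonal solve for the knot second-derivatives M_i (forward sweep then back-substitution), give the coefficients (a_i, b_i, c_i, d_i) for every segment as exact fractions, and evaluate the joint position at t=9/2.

  seg 0: a=2 b=-25/42 c=0 d=-17/42
  seg 1: a=1 b=-38/21 c=-17/14 d=73/168
  seg 2: a=-4 b=-61/42 c=39/28 d=-13/84
S(9/2) = -799/224

Δ: Δ0=-1, Δ1=-5/2, Δ2=4/3
row 1: diag=6, rhs=-9; c'=1/3, d'=-3/2
row 2: denom=10−2·1/3=28/3; d'=(23−2·-3/2)/(28/3)=39/14
back: M2=39/14
back: M1=-3/2−1/3·39/14=-17/7
M: M0=0, M1=-17/7, M2=39/14, M3=0
seg 0: a=2, c=M0/2=0, d=(M1−M0)/(6·1)=-17/42, b=Δ0−h0·(2M0+M1)/6=-25/42
seg 1: a=1, c=M1/2=-17/14, d=(M2−M1)/(6·2)=73/168, b=Δ1−h1·(2M1+M2)/6=-38/21
seg 2: a=-4, c=M2/2=39/28, d=(M3−M2)/(6·3)=-13/84, b=Δ2−h2·(2M2+M3)/6=-61/42
t_q=9/2 → seg 2, τ=3/2; S=-4+-61/42·τ+39/28·τ²+-13/84·τ³=-799/224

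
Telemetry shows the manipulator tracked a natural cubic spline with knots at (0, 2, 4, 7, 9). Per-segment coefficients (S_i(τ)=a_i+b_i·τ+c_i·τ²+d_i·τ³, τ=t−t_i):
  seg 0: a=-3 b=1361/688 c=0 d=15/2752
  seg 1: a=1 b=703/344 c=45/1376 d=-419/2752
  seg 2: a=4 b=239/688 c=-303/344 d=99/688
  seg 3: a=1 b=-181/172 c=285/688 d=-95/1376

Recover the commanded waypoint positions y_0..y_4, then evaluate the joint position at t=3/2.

y_0 = S_0(0) = a_0 = -3
y_1 = S_1(0) = a_1 = 1
y_2 = S_2(0) = a_2 = 4
y_3 = S_3(0) = a_3 = 1
y_4 = S_3(2) = 0
t_q=3/2 is in segment 0 (τ=3/2); S_0(τ)=-315/22016

y_0=-3 y_1=1 y_2=4 y_3=1 y_4=0
S(3/2) = -315/22016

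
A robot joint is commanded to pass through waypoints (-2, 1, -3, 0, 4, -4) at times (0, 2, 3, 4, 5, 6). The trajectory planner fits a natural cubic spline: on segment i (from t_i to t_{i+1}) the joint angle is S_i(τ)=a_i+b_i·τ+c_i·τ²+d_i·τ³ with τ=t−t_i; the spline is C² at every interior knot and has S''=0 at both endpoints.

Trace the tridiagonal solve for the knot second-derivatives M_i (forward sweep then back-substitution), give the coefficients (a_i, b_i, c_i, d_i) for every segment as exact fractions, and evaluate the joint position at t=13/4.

Δ: Δ0=3/2, Δ1=-4, Δ2=3, Δ3=4, Δ4=-8
row 1: diag=6, rhs=-33; c'=1/6, d'=-11/2
row 2: denom=4−1·1/6=23/6; d'=(42−1·-11/2)/(23/6)=285/23
row 3: denom=4−1·6/23=86/23; d'=(6−1·285/23)/(86/23)=-147/86
row 4: denom=4−1·23/86=321/86; d'=(-72−1·-147/86)/(321/86)=-2015/107
back: M4=-2015/107
back: M3=-147/86−23/86·-2015/107=356/107
back: M2=285/23−6/23·356/107=1233/107
back: M1=-11/2−1/6·1233/107=-794/107
M: M0=0, M1=-794/107, M2=1233/107, M3=356/107, M4=-2015/107, M5=0
seg 0: a=-2, c=M0/2=0, d=(M1−M0)/(6·2)=-397/642, b=Δ0−h0·(2M0+M1)/6=2551/642
seg 1: a=1, c=M1/2=-397/107, d=(M2−M1)/(6·1)=2027/642, b=Δ1−h1·(2M1+M2)/6=-2213/642
seg 2: a=-3, c=M2/2=1233/214, d=(M3−M2)/(6·1)=-877/642, b=Δ2−h2·(2M2+M3)/6=-448/321
seg 3: a=0, c=M3/2=178/107, d=(M4−M3)/(6·1)=-2371/642, b=Δ3−h3·(2M3+M4)/6=3871/642
seg 4: a=4, c=M4/2=-2015/214, d=(M5−M4)/(6·1)=2015/642, b=Δ4−h4·(2M4+M5)/6=-553/321
t_q=13/4 → seg 2, τ=1/4; S=-3+-448/321·τ+1233/214·τ²+-877/642·τ³=-41227/13696

  seg 0: a=-2 b=2551/642 c=0 d=-397/642
  seg 1: a=1 b=-2213/642 c=-397/107 d=2027/642
  seg 2: a=-3 b=-448/321 c=1233/214 d=-877/642
  seg 3: a=0 b=3871/642 c=178/107 d=-2371/642
  seg 4: a=4 b=-553/321 c=-2015/214 d=2015/642
S(13/4) = -41227/13696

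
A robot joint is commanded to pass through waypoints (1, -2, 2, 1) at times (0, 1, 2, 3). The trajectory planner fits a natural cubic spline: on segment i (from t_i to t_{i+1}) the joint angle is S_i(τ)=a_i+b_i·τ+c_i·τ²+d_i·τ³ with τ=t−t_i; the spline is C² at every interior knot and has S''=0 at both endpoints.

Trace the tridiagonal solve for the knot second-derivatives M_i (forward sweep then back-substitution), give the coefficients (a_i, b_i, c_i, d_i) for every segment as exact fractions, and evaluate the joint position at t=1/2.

  seg 0: a=1 b=-26/5 c=0 d=11/5
  seg 1: a=-2 b=7/5 c=33/5 d=-4
  seg 2: a=2 b=13/5 c=-27/5 d=9/5
S(1/2) = -53/40

Δ: Δ0=-3, Δ1=4, Δ2=-1
row 1: diag=4, rhs=42; c'=1/4, d'=21/2
row 2: denom=4−1·1/4=15/4; d'=(-30−1·21/2)/(15/4)=-54/5
back: M2=-54/5
back: M1=21/2−1/4·-54/5=66/5
M: M0=0, M1=66/5, M2=-54/5, M3=0
seg 0: a=1, c=M0/2=0, d=(M1−M0)/(6·1)=11/5, b=Δ0−h0·(2M0+M1)/6=-26/5
seg 1: a=-2, c=M1/2=33/5, d=(M2−M1)/(6·1)=-4, b=Δ1−h1·(2M1+M2)/6=7/5
seg 2: a=2, c=M2/2=-27/5, d=(M3−M2)/(6·1)=9/5, b=Δ2−h2·(2M2+M3)/6=13/5
t_q=1/2 → seg 0, τ=1/2; S=1+-26/5·τ+0·τ²+11/5·τ³=-53/40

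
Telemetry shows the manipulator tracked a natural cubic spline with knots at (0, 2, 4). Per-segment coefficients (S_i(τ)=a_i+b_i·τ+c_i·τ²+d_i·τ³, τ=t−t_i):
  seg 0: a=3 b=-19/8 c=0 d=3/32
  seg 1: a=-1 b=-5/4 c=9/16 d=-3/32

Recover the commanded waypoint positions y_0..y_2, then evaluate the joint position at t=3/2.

y_0 = S_0(0) = a_0 = 3
y_1 = S_1(0) = a_1 = -1
y_2 = S_1(2) = -2
t_q=3/2 is in segment 0 (τ=3/2); S_0(τ)=-63/256

y_0=3 y_1=-1 y_2=-2
S(3/2) = -63/256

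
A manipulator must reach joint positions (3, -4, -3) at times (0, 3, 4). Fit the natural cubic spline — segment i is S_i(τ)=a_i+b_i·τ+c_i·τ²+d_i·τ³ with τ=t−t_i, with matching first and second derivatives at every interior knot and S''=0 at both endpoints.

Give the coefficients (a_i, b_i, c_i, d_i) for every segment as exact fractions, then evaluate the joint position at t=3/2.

  seg 0: a=3 b=-43/12 c=0 d=5/36
  seg 1: a=-4 b=1/6 c=5/4 d=-5/12
S(3/2) = -61/32

Δ: Δ0=-7/3, Δ1=1
row 1: diag=8, rhs=20; c'=1/8, d'=5/2
back: M1=5/2
M: M0=0, M1=5/2, M2=0
seg 0: a=3, c=M0/2=0, d=(M1−M0)/(6·3)=5/36, b=Δ0−h0·(2M0+M1)/6=-43/12
seg 1: a=-4, c=M1/2=5/4, d=(M2−M1)/(6·1)=-5/12, b=Δ1−h1·(2M1+M2)/6=1/6
t_q=3/2 → seg 0, τ=3/2; S=3+-43/12·τ+0·τ²+5/36·τ³=-61/32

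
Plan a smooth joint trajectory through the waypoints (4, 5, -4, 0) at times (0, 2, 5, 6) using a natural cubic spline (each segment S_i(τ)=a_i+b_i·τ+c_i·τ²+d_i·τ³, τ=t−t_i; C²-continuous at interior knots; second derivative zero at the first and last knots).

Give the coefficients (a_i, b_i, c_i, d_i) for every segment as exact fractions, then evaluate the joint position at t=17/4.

  seg 0: a=4 b=267/142 c=0 d=-49/142
  seg 1: a=5 b=-321/142 c=-147/71 d=259/426
  seg 2: a=-4 b=123/71 c=483/142 d=-161/142
S(17/4) = -33103/9088

Δ: Δ0=1/2, Δ1=-3, Δ2=4
row 1: diag=10, rhs=-21; c'=3/10, d'=-21/10
row 2: denom=8−3·3/10=71/10; d'=(42−3·-21/10)/(71/10)=483/71
back: M2=483/71
back: M1=-21/10−3/10·483/71=-294/71
M: M0=0, M1=-294/71, M2=483/71, M3=0
seg 0: a=4, c=M0/2=0, d=(M1−M0)/(6·2)=-49/142, b=Δ0−h0·(2M0+M1)/6=267/142
seg 1: a=5, c=M1/2=-147/71, d=(M2−M1)/(6·3)=259/426, b=Δ1−h1·(2M1+M2)/6=-321/142
seg 2: a=-4, c=M2/2=483/142, d=(M3−M2)/(6·1)=-161/142, b=Δ2−h2·(2M2+M3)/6=123/71
t_q=17/4 → seg 1, τ=9/4; S=5+-321/142·τ+-147/71·τ²+259/426·τ³=-33103/9088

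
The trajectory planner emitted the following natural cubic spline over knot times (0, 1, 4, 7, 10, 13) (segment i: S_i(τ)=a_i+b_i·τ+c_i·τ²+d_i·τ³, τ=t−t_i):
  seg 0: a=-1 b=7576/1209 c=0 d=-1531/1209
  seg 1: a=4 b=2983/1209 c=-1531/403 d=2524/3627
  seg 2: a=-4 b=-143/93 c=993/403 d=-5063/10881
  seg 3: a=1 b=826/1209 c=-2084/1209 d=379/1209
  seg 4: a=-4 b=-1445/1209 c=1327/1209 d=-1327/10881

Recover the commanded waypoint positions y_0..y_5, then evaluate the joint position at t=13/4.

y_0=-1 y_1=4 y_2=-4 y_3=1 y_4=-4 y_5=-1
S(13/4) = -707/403

y_0 = S_0(0) = a_0 = -1
y_1 = S_1(0) = a_1 = 4
y_2 = S_2(0) = a_2 = -4
y_3 = S_3(0) = a_3 = 1
y_4 = S_4(0) = a_4 = -4
y_5 = S_4(3) = -1
t_q=13/4 is in segment 1 (τ=9/4); S_1(τ)=-707/403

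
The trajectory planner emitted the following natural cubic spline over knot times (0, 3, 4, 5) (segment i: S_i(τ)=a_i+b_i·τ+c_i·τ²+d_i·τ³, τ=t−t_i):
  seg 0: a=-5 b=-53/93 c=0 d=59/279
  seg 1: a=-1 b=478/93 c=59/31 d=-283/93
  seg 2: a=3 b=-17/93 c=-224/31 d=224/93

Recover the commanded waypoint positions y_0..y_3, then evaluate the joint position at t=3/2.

y_0=-5 y_1=-1 y_2=3 y_3=-2
S(3/2) = -1275/248

y_0 = S_0(0) = a_0 = -5
y_1 = S_1(0) = a_1 = -1
y_2 = S_2(0) = a_2 = 3
y_3 = S_2(1) = -2
t_q=3/2 is in segment 0 (τ=3/2); S_0(τ)=-1275/248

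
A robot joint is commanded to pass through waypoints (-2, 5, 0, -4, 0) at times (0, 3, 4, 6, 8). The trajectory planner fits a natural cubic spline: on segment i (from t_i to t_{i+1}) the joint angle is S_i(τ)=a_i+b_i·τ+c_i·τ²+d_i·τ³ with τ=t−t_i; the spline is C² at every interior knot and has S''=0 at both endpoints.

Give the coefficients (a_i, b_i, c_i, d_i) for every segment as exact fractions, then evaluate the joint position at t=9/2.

  seg 0: a=-2 b=682/129 c=0 d=-127/387
  seg 1: a=5 b=-461/129 c=-127/43 d=197/129
  seg 2: a=0 b=-632/129 c=70/43 d=-23/258
  seg 3: a=-4 b=70/129 c=47/43 d=-47/258
S(9/2) = -1413/688

Δ: Δ0=7/3, Δ1=-5, Δ2=-2, Δ3=2
row 1: diag=8, rhs=-44; c'=1/8, d'=-11/2
row 2: denom=6−1·1/8=47/8; d'=(18−1·-11/2)/(47/8)=4
row 3: denom=8−2·16/47=344/47; d'=(24−2·4)/(344/47)=94/43
back: M3=94/43
back: M2=4−16/47·94/43=140/43
back: M1=-11/2−1/8·140/43=-254/43
M: M0=0, M1=-254/43, M2=140/43, M3=94/43, M4=0
seg 0: a=-2, c=M0/2=0, d=(M1−M0)/(6·3)=-127/387, b=Δ0−h0·(2M0+M1)/6=682/129
seg 1: a=5, c=M1/2=-127/43, d=(M2−M1)/(6·1)=197/129, b=Δ1−h1·(2M1+M2)/6=-461/129
seg 2: a=0, c=M2/2=70/43, d=(M3−M2)/(6·2)=-23/258, b=Δ2−h2·(2M2+M3)/6=-632/129
seg 3: a=-4, c=M3/2=47/43, d=(M4−M3)/(6·2)=-47/258, b=Δ3−h3·(2M3+M4)/6=70/129
t_q=9/2 → seg 2, τ=1/2; S=0+-632/129·τ+70/43·τ²+-23/258·τ³=-1413/688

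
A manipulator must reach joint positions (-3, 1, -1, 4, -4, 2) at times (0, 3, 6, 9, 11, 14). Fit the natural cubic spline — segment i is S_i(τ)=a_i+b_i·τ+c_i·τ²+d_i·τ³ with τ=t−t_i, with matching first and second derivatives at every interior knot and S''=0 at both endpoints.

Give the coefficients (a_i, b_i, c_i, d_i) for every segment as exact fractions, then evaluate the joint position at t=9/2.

Δ: Δ0=4/3, Δ1=-2/3, Δ2=5/3, Δ3=-4, Δ4=2
row 1: diag=12, rhs=-12; c'=1/4, d'=-1
row 2: denom=12−3·1/4=45/4; d'=(14−3·-1)/(45/4)=68/45
row 3: denom=10−3·4/15=46/5; d'=(-34−3·68/45)/(46/5)=-289/69
row 4: denom=10−2·5/23=220/23; d'=(36−2·-289/69)/(220/23)=1531/330
back: M4=1531/330
back: M3=-289/69−5/23·1531/330=-343/66
back: M2=68/45−4/15·-343/66=478/165
back: M1=-1−1/4·478/165=-569/330
M: M0=0, M1=-569/330, M2=478/165, M3=-343/66, M4=1531/330, M5=0
seg 0: a=-3, c=M0/2=0, d=(M1−M0)/(6·3)=-569/5940, b=Δ0−h0·(2M0+M1)/6=483/220
seg 1: a=1, c=M1/2=-569/660, d=(M2−M1)/(6·3)=305/1188, b=Δ1−h1·(2M1+M2)/6=-43/110
seg 2: a=-1, c=M2/2=239/165, d=(M3−M2)/(6·3)=-2671/5940, b=Δ2−h2·(2M2+M3)/6=301/220
seg 3: a=4, c=M3/2=-343/132, d=(M4−M3)/(6·2)=541/660, b=Δ3−h3·(2M3+M4)/6=-229/110
seg 4: a=-4, c=M4/2=1531/660, d=(M5−M4)/(6·3)=-1531/5940, b=Δ4−h4·(2M4+M5)/6=-871/330
t_q=9/2 → seg 1, τ=3/2; S=1+-43/110·τ+-569/660·τ²+305/1188·τ³=-1161/1760

  seg 0: a=-3 b=483/220 c=0 d=-569/5940
  seg 1: a=1 b=-43/110 c=-569/660 d=305/1188
  seg 2: a=-1 b=301/220 c=239/165 d=-2671/5940
  seg 3: a=4 b=-229/110 c=-343/132 d=541/660
  seg 4: a=-4 b=-871/330 c=1531/660 d=-1531/5940
S(9/2) = -1161/1760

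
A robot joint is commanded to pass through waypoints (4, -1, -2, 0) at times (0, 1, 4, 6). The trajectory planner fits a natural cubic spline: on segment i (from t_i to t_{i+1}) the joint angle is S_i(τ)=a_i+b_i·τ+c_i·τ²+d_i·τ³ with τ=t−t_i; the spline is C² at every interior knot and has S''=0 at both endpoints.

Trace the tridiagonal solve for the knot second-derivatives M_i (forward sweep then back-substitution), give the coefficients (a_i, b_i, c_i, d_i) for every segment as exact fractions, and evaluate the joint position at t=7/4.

  seg 0: a=4 b=-1193/213 c=0 d=128/213
  seg 1: a=-1 b=-809/213 c=128/71 d=-46/213
  seg 2: a=-2 b=253/213 c=-10/71 d=5/213
S(7/4) = -6647/2272

Δ: Δ0=-5, Δ1=-1/3, Δ2=1
row 1: diag=8, rhs=28; c'=3/8, d'=7/2
row 2: denom=10−3·3/8=71/8; d'=(8−3·7/2)/(71/8)=-20/71
back: M2=-20/71
back: M1=7/2−3/8·-20/71=256/71
M: M0=0, M1=256/71, M2=-20/71, M3=0
seg 0: a=4, c=M0/2=0, d=(M1−M0)/(6·1)=128/213, b=Δ0−h0·(2M0+M1)/6=-1193/213
seg 1: a=-1, c=M1/2=128/71, d=(M2−M1)/(6·3)=-46/213, b=Δ1−h1·(2M1+M2)/6=-809/213
seg 2: a=-2, c=M2/2=-10/71, d=(M3−M2)/(6·2)=5/213, b=Δ2−h2·(2M2+M3)/6=253/213
t_q=7/4 → seg 1, τ=3/4; S=-1+-809/213·τ+128/71·τ²+-46/213·τ³=-6647/2272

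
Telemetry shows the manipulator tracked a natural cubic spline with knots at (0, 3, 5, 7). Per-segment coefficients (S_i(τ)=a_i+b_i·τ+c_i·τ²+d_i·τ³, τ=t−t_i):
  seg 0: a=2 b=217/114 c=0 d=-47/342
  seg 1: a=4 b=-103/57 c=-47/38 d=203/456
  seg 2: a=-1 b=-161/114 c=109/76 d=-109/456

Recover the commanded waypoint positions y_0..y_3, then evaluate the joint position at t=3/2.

y_0=2 y_1=4 y_2=-1 y_3=0
S(3/2) = 1335/304

y_0 = S_0(0) = a_0 = 2
y_1 = S_1(0) = a_1 = 4
y_2 = S_2(0) = a_2 = -1
y_3 = S_2(2) = 0
t_q=3/2 is in segment 0 (τ=3/2); S_0(τ)=1335/304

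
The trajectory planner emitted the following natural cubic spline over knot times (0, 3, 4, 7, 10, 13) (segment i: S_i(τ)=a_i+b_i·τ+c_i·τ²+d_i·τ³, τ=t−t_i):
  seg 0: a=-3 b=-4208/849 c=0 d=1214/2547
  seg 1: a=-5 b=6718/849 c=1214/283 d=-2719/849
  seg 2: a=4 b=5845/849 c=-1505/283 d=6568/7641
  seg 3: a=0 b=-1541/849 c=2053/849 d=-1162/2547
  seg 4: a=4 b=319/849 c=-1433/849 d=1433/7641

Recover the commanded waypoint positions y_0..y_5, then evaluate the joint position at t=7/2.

y_0=-3 y_1=-5 y_2=4 y_3=0 y_4=4 y_5=-5
S(7/2) = -841/2264

y_0 = S_0(0) = a_0 = -3
y_1 = S_1(0) = a_1 = -5
y_2 = S_2(0) = a_2 = 4
y_3 = S_3(0) = a_3 = 0
y_4 = S_4(0) = a_4 = 4
y_5 = S_4(3) = -5
t_q=7/2 is in segment 1 (τ=1/2); S_1(τ)=-841/2264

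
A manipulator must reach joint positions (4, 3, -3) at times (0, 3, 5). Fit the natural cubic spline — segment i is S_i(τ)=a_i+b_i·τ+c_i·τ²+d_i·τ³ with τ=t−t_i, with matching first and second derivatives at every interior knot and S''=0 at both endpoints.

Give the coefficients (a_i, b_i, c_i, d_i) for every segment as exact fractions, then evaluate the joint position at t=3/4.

Δ: Δ0=-1/3, Δ1=-3
row 1: diag=10, rhs=-16; c'=1/5, d'=-8/5
back: M1=-8/5
M: M0=0, M1=-8/5, M2=0
seg 0: a=4, c=M0/2=0, d=(M1−M0)/(6·3)=-4/45, b=Δ0−h0·(2M0+M1)/6=7/15
seg 1: a=3, c=M1/2=-4/5, d=(M2−M1)/(6·2)=2/15, b=Δ1−h1·(2M1+M2)/6=-29/15
t_q=3/4 → seg 0, τ=3/4; S=4+7/15·τ+0·τ²+-4/45·τ³=69/16

  seg 0: a=4 b=7/15 c=0 d=-4/45
  seg 1: a=3 b=-29/15 c=-4/5 d=2/15
S(3/4) = 69/16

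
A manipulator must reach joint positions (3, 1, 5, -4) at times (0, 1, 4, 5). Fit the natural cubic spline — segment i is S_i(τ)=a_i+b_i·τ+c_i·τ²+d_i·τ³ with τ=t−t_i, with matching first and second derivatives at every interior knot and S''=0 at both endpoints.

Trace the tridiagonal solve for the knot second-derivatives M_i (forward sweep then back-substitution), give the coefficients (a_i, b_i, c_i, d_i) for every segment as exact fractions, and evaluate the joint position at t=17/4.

  seg 0: a=3 b=-503/165 c=0 d=173/165
  seg 1: a=1 b=16/165 c=173/55 d=-41/45
  seg 2: a=5 b=-929/165 c=-278/55 d=278/165
S(17/4) = 5813/1760

Δ: Δ0=-2, Δ1=4/3, Δ2=-9
row 1: diag=8, rhs=20; c'=3/8, d'=5/2
row 2: denom=8−3·3/8=55/8; d'=(-62−3·5/2)/(55/8)=-556/55
back: M2=-556/55
back: M1=5/2−3/8·-556/55=346/55
M: M0=0, M1=346/55, M2=-556/55, M3=0
seg 0: a=3, c=M0/2=0, d=(M1−M0)/(6·1)=173/165, b=Δ0−h0·(2M0+M1)/6=-503/165
seg 1: a=1, c=M1/2=173/55, d=(M2−M1)/(6·3)=-41/45, b=Δ1−h1·(2M1+M2)/6=16/165
seg 2: a=5, c=M2/2=-278/55, d=(M3−M2)/(6·1)=278/165, b=Δ2−h2·(2M2+M3)/6=-929/165
t_q=17/4 → seg 2, τ=1/4; S=5+-929/165·τ+-278/55·τ²+278/165·τ³=5813/1760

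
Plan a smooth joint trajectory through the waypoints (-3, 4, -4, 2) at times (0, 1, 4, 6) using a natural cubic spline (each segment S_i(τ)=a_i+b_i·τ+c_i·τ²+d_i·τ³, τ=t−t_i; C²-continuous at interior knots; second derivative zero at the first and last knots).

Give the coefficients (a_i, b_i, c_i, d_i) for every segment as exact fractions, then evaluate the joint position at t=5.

  seg 0: a=-3 b=1832/213 c=0 d=-341/213
  seg 1: a=4 b=809/213 c=-341/71 d=188/213
  seg 2: a=-4 b=-253/213 c=223/71 d=-223/426
S(5) = -365/142

Δ: Δ0=7, Δ1=-8/3, Δ2=3
row 1: diag=8, rhs=-58; c'=3/8, d'=-29/4
row 2: denom=10−3·3/8=71/8; d'=(34−3·-29/4)/(71/8)=446/71
back: M2=446/71
back: M1=-29/4−3/8·446/71=-682/71
M: M0=0, M1=-682/71, M2=446/71, M3=0
seg 0: a=-3, c=M0/2=0, d=(M1−M0)/(6·1)=-341/213, b=Δ0−h0·(2M0+M1)/6=1832/213
seg 1: a=4, c=M1/2=-341/71, d=(M2−M1)/(6·3)=188/213, b=Δ1−h1·(2M1+M2)/6=809/213
seg 2: a=-4, c=M2/2=223/71, d=(M3−M2)/(6·2)=-223/426, b=Δ2−h2·(2M2+M3)/6=-253/213
t_q=5 → seg 2, τ=1; S=-4+-253/213·τ+223/71·τ²+-223/426·τ³=-365/142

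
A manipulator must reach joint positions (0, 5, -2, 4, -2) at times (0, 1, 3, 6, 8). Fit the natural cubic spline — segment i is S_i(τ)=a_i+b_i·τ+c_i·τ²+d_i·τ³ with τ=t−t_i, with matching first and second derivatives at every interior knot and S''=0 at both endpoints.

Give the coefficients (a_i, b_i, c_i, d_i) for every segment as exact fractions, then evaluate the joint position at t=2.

Δ: Δ0=5, Δ1=-7/2, Δ2=2, Δ3=-3
row 1: diag=6, rhs=-51; c'=1/3, d'=-17/2
row 2: denom=10−2·1/3=28/3; d'=(33−2·-17/2)/(28/3)=75/14
row 3: denom=10−3·9/28=253/28; d'=(-30−3·75/14)/(253/28)=-1290/253
back: M3=-1290/253
back: M2=75/14−9/28·-1290/253=1770/253
back: M1=-17/2−1/3·1770/253=-5481/506
M: M0=0, M1=-5481/506, M2=1770/253, M3=-1290/253, M4=0
seg 0: a=0, c=M0/2=0, d=(M1−M0)/(6·1)=-1827/1012, b=Δ0−h0·(2M0+M1)/6=6887/1012
seg 1: a=5, c=M1/2=-5481/1012, d=(M2−M1)/(6·2)=3007/2024, b=Δ1−h1·(2M1+M2)/6=703/506
seg 2: a=-2, c=M2/2=885/253, d=(M3−M2)/(6·3)=-170/253, b=Δ2−h2·(2M2+M3)/6=-619/253
seg 3: a=4, c=M3/2=-645/253, d=(M4−M3)/(6·2)=215/506, b=Δ3−h3·(2M3+M4)/6=101/253
t_q=2 → seg 1, τ=1; S=5+703/506·τ+-5481/1012·τ²+3007/2024·τ³=4977/2024

  seg 0: a=0 b=6887/1012 c=0 d=-1827/1012
  seg 1: a=5 b=703/506 c=-5481/1012 d=3007/2024
  seg 2: a=-2 b=-619/253 c=885/253 d=-170/253
  seg 3: a=4 b=101/253 c=-645/253 d=215/506
S(2) = 4977/2024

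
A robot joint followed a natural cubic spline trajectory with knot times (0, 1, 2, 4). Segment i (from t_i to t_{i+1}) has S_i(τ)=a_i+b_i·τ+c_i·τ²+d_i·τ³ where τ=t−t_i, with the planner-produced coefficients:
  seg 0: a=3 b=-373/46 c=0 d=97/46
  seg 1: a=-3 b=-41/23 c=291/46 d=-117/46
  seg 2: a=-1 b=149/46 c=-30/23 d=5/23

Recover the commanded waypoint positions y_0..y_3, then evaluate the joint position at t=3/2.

y_0 = S_0(0) = a_0 = 3
y_1 = S_1(0) = a_1 = -3
y_2 = S_2(0) = a_2 = -1
y_3 = S_2(2) = 2
t_q=3/2 is in segment 1 (τ=1/2); S_1(τ)=-967/368

y_0=3 y_1=-3 y_2=-1 y_3=2
S(3/2) = -967/368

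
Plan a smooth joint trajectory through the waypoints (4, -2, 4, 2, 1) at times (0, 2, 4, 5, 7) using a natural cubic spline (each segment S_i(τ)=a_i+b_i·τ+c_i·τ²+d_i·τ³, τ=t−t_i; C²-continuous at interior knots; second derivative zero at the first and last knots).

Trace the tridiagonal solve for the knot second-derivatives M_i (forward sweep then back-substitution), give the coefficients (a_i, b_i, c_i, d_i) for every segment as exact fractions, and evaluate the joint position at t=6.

  seg 0: a=4 b=-657/128 c=0 d=273/512
  seg 1: a=-2 b=81/64 c=819/256 d=-597/512
  seg 2: a=4 b=9/128 c=-243/64 d=221/128
  seg 3: a=2 b=-75/32 c=177/128 d=-59/256
S(6) = 207/256

Δ: Δ0=-3, Δ1=3, Δ2=-2, Δ3=-1/2
row 1: diag=8, rhs=36; c'=1/4, d'=9/2
row 2: denom=6−2·1/4=11/2; d'=(-30−2·9/2)/(11/2)=-78/11
row 3: denom=6−1·2/11=64/11; d'=(9−1·-78/11)/(64/11)=177/64
back: M3=177/64
back: M2=-78/11−2/11·177/64=-243/32
back: M1=9/2−1/4·-243/32=819/128
M: M0=0, M1=819/128, M2=-243/32, M3=177/64, M4=0
seg 0: a=4, c=M0/2=0, d=(M1−M0)/(6·2)=273/512, b=Δ0−h0·(2M0+M1)/6=-657/128
seg 1: a=-2, c=M1/2=819/256, d=(M2−M1)/(6·2)=-597/512, b=Δ1−h1·(2M1+M2)/6=81/64
seg 2: a=4, c=M2/2=-243/64, d=(M3−M2)/(6·1)=221/128, b=Δ2−h2·(2M2+M3)/6=9/128
seg 3: a=2, c=M3/2=177/128, d=(M4−M3)/(6·2)=-59/256, b=Δ3−h3·(2M3+M4)/6=-75/32
t_q=6 → seg 3, τ=1; S=2+-75/32·τ+177/128·τ²+-59/256·τ³=207/256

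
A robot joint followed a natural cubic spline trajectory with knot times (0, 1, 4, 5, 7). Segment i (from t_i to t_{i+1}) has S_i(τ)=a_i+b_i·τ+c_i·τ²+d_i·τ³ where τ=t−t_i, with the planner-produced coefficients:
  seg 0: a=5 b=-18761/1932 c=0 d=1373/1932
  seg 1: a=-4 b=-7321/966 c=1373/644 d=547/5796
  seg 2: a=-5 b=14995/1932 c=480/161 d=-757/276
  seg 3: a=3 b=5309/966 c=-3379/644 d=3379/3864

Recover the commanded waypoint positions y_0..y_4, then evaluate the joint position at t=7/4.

y_0=5 y_1=-4 y_2=-5 y_3=3 y_4=0
S(7/4) = -348067/41216

y_0 = S_0(0) = a_0 = 5
y_1 = S_1(0) = a_1 = -4
y_2 = S_2(0) = a_2 = -5
y_3 = S_3(0) = a_3 = 3
y_4 = S_3(2) = 0
t_q=7/4 is in segment 1 (τ=3/4); S_1(τ)=-348067/41216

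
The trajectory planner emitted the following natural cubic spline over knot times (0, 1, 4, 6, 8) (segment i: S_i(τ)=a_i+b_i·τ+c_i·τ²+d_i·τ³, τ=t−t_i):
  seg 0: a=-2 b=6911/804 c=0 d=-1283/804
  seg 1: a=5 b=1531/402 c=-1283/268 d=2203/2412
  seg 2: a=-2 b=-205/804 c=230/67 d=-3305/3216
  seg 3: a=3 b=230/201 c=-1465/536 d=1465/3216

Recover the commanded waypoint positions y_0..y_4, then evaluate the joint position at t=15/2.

y_0 = S_0(0) = a_0 = -2
y_1 = S_1(0) = a_1 = 5
y_2 = S_2(0) = a_2 = -2
y_3 = S_3(0) = a_3 = 3
y_4 = S_3(2) = -2
t_q=15/2 is in segment 3 (τ=3/2); S_3(τ)=893/8576

y_0=-2 y_1=5 y_2=-2 y_3=3 y_4=-2
S(15/2) = 893/8576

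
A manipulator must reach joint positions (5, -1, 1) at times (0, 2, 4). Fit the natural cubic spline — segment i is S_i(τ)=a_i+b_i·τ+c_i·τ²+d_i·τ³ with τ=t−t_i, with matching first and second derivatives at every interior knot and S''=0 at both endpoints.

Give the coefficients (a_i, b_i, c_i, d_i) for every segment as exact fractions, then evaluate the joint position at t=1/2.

  seg 0: a=5 b=-4 c=0 d=1/4
  seg 1: a=-1 b=-1 c=3/2 d=-1/4
S(1/2) = 97/32

Δ: Δ0=-3, Δ1=1
row 1: diag=8, rhs=24; c'=1/4, d'=3
back: M1=3
M: M0=0, M1=3, M2=0
seg 0: a=5, c=M0/2=0, d=(M1−M0)/(6·2)=1/4, b=Δ0−h0·(2M0+M1)/6=-4
seg 1: a=-1, c=M1/2=3/2, d=(M2−M1)/(6·2)=-1/4, b=Δ1−h1·(2M1+M2)/6=-1
t_q=1/2 → seg 0, τ=1/2; S=5+-4·τ+0·τ²+1/4·τ³=97/32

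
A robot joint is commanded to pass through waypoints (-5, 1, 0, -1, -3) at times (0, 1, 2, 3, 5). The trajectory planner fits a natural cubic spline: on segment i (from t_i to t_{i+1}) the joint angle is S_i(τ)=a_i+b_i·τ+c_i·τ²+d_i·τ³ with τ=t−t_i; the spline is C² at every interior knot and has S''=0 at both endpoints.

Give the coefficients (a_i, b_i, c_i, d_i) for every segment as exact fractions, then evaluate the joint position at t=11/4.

  seg 0: a=-5 b=677/86 c=0 d=-161/86
  seg 1: a=1 b=97/43 c=-483/86 d=203/86
  seg 2: a=0 b=-163/86 c=63/43 d=-49/86
  seg 3: a=-1 b=-29/43 c=-21/86 d=7/172
S(11/4) = -4611/5504

Δ: Δ0=6, Δ1=-1, Δ2=-1, Δ3=-1
row 1: diag=4, rhs=-42; c'=1/4, d'=-21/2
row 2: denom=4−1·1/4=15/4; d'=(0−1·-21/2)/(15/4)=14/5
row 3: denom=6−1·4/15=86/15; d'=(0−1·14/5)/(86/15)=-21/43
back: M3=-21/43
back: M2=14/5−4/15·-21/43=126/43
back: M1=-21/2−1/4·126/43=-483/43
M: M0=0, M1=-483/43, M2=126/43, M3=-21/43, M4=0
seg 0: a=-5, c=M0/2=0, d=(M1−M0)/(6·1)=-161/86, b=Δ0−h0·(2M0+M1)/6=677/86
seg 1: a=1, c=M1/2=-483/86, d=(M2−M1)/(6·1)=203/86, b=Δ1−h1·(2M1+M2)/6=97/43
seg 2: a=0, c=M2/2=63/43, d=(M3−M2)/(6·1)=-49/86, b=Δ2−h2·(2M2+M3)/6=-163/86
seg 3: a=-1, c=M3/2=-21/86, d=(M4−M3)/(6·2)=7/172, b=Δ3−h3·(2M3+M4)/6=-29/43
t_q=11/4 → seg 2, τ=3/4; S=0+-163/86·τ+63/43·τ²+-49/86·τ³=-4611/5504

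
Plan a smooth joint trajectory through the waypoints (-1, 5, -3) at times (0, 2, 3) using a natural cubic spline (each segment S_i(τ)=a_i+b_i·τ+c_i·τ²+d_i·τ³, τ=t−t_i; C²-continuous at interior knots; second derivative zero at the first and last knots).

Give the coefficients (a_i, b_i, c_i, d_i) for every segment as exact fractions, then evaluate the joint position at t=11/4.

  seg 0: a=-1 b=20/3 c=0 d=-11/12
  seg 1: a=5 b=-13/3 c=-11/2 d=11/6
S(11/4) = -73/128

Δ: Δ0=3, Δ1=-8
row 1: diag=6, rhs=-66; c'=1/6, d'=-11
back: M1=-11
M: M0=0, M1=-11, M2=0
seg 0: a=-1, c=M0/2=0, d=(M1−M0)/(6·2)=-11/12, b=Δ0−h0·(2M0+M1)/6=20/3
seg 1: a=5, c=M1/2=-11/2, d=(M2−M1)/(6·1)=11/6, b=Δ1−h1·(2M1+M2)/6=-13/3
t_q=11/4 → seg 1, τ=3/4; S=5+-13/3·τ+-11/2·τ²+11/6·τ³=-73/128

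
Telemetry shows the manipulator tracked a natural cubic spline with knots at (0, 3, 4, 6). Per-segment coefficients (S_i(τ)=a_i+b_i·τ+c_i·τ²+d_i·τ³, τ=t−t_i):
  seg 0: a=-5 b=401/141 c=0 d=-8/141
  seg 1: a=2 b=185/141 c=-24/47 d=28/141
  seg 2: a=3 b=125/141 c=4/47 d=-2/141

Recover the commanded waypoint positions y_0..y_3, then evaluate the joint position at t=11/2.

y_0=-5 y_1=2 y_2=3 y_3=5
S(11/2) = 841/188

y_0 = S_0(0) = a_0 = -5
y_1 = S_1(0) = a_1 = 2
y_2 = S_2(0) = a_2 = 3
y_3 = S_2(2) = 5
t_q=11/2 is in segment 2 (τ=3/2); S_2(τ)=841/188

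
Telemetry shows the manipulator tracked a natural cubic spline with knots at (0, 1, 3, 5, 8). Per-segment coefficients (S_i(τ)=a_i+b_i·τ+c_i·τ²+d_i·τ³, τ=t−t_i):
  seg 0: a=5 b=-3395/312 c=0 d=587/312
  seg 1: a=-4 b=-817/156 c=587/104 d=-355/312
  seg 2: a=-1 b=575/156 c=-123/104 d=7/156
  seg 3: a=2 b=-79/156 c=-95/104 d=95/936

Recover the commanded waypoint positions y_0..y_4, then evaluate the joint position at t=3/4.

y_0=5 y_1=-4 y_2=-1 y_3=2 y_4=-5
S(3/4) = -15757/6656

y_0 = S_0(0) = a_0 = 5
y_1 = S_1(0) = a_1 = -4
y_2 = S_2(0) = a_2 = -1
y_3 = S_3(0) = a_3 = 2
y_4 = S_3(3) = -5
t_q=3/4 is in segment 0 (τ=3/4); S_0(τ)=-15757/6656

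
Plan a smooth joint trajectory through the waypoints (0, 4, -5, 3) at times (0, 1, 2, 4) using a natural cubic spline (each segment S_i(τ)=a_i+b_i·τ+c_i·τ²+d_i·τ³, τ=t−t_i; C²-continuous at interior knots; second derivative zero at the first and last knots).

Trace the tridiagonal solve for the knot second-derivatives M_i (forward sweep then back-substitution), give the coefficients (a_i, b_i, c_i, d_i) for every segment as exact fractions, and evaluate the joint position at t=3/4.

  seg 0: a=0 b=183/23 c=0 d=-91/23
  seg 1: a=4 b=-90/23 c=-273/23 d=156/23
  seg 2: a=-5 b=-168/23 c=195/23 d=-65/46
S(3/4) = 6327/1472

Δ: Δ0=4, Δ1=-9, Δ2=4
row 1: diag=4, rhs=-78; c'=1/4, d'=-39/2
row 2: denom=6−1·1/4=23/4; d'=(78−1·-39/2)/(23/4)=390/23
back: M2=390/23
back: M1=-39/2−1/4·390/23=-546/23
M: M0=0, M1=-546/23, M2=390/23, M3=0
seg 0: a=0, c=M0/2=0, d=(M1−M0)/(6·1)=-91/23, b=Δ0−h0·(2M0+M1)/6=183/23
seg 1: a=4, c=M1/2=-273/23, d=(M2−M1)/(6·1)=156/23, b=Δ1−h1·(2M1+M2)/6=-90/23
seg 2: a=-5, c=M2/2=195/23, d=(M3−M2)/(6·2)=-65/46, b=Δ2−h2·(2M2+M3)/6=-168/23
t_q=3/4 → seg 0, τ=3/4; S=0+183/23·τ+0·τ²+-91/23·τ³=6327/1472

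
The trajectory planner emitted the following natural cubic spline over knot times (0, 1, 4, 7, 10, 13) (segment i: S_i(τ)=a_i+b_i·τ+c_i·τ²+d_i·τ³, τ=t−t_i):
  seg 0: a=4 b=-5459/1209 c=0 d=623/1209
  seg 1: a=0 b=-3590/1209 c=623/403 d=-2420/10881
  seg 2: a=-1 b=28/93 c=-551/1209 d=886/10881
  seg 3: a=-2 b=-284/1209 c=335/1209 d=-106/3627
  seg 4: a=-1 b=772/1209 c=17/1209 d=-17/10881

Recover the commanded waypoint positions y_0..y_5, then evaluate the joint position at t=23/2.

y_0 = S_0(0) = a_0 = 4
y_1 = S_1(0) = a_1 = 0
y_2 = S_2(0) = a_2 = -1
y_3 = S_3(0) = a_3 = -2
y_4 = S_4(0) = a_4 = -1
y_5 = S_4(3) = 1
t_q=23/2 is in segment 4 (τ=3/2); S_4(τ)=-51/3224

y_0=4 y_1=0 y_2=-1 y_3=-2 y_4=-1 y_5=1
S(23/2) = -51/3224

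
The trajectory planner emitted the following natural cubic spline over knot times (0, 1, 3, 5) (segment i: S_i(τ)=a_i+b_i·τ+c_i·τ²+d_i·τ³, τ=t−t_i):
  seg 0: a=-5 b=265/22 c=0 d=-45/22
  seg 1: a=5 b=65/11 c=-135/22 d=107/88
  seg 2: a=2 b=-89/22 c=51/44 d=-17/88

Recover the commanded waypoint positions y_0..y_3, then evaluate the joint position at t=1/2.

y_0=-5 y_1=5 y_2=2 y_3=-3
S(1/2) = 135/176

y_0 = S_0(0) = a_0 = -5
y_1 = S_1(0) = a_1 = 5
y_2 = S_2(0) = a_2 = 2
y_3 = S_2(2) = -3
t_q=1/2 is in segment 0 (τ=1/2); S_0(τ)=135/176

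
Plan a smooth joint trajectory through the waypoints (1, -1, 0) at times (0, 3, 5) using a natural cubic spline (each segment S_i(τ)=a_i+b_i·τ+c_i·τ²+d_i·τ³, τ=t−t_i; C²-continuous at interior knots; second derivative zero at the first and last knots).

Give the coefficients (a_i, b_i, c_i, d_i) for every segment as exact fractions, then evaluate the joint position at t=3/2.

  seg 0: a=1 b=-61/60 c=0 d=7/180
  seg 1: a=-1 b=1/30 c=7/20 d=-7/120
S(3/2) = -63/160

Δ: Δ0=-2/3, Δ1=1/2
row 1: diag=10, rhs=7; c'=1/5, d'=7/10
back: M1=7/10
M: M0=0, M1=7/10, M2=0
seg 0: a=1, c=M0/2=0, d=(M1−M0)/(6·3)=7/180, b=Δ0−h0·(2M0+M1)/6=-61/60
seg 1: a=-1, c=M1/2=7/20, d=(M2−M1)/(6·2)=-7/120, b=Δ1−h1·(2M1+M2)/6=1/30
t_q=3/2 → seg 0, τ=3/2; S=1+-61/60·τ+0·τ²+7/180·τ³=-63/160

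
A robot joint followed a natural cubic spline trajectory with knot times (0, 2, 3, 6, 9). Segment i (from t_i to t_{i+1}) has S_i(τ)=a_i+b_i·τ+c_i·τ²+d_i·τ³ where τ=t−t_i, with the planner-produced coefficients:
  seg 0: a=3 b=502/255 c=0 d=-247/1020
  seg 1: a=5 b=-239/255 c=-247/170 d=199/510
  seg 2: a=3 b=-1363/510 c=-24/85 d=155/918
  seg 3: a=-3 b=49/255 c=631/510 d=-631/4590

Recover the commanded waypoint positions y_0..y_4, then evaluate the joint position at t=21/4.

y_0 = S_0(0) = a_0 = 3
y_1 = S_1(0) = a_1 = 5
y_2 = S_2(0) = a_2 = 3
y_3 = S_3(0) = a_3 = -3
y_4 = S_3(3) = 5
t_q=21/4 is in segment 2 (τ=9/4); S_2(τ)=-27411/10880

y_0=3 y_1=5 y_2=3 y_3=-3 y_4=5
S(21/4) = -27411/10880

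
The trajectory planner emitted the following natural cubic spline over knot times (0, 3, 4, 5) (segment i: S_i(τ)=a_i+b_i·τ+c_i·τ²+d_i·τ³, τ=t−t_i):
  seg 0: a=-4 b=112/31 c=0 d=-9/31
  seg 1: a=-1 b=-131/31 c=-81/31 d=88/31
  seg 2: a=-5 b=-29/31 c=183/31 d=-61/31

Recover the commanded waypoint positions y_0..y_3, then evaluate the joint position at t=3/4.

y_0=-4 y_1=-1 y_2=-5 y_3=-2
S(3/4) = -2803/1984

y_0 = S_0(0) = a_0 = -4
y_1 = S_1(0) = a_1 = -1
y_2 = S_2(0) = a_2 = -5
y_3 = S_2(1) = -2
t_q=3/4 is in segment 0 (τ=3/4); S_0(τ)=-2803/1984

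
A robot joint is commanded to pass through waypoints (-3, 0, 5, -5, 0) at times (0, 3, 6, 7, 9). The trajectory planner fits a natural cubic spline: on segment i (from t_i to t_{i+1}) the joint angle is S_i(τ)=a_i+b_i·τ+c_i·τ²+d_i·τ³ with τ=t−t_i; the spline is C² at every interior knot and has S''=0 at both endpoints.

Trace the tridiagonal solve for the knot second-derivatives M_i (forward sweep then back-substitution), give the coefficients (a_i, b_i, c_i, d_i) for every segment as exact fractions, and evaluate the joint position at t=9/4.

Δ: Δ0=1, Δ1=5/3, Δ2=-10, Δ3=5/2
row 1: diag=12, rhs=4; c'=1/4, d'=1/3
row 2: denom=8−3·1/4=29/4; d'=(-70−3·1/3)/(29/4)=-284/29
row 3: denom=6−1·4/29=170/29; d'=(75−1·-284/29)/(170/29)=2459/170
back: M3=2459/170
back: M2=-284/29−4/29·2459/170=-1002/85
back: M1=1/3−1/4·-1002/85=1673/510
M: M0=0, M1=1673/510, M2=-1002/85, M3=2459/170, M4=0
seg 0: a=-3, c=M0/2=0, d=(M1−M0)/(6·3)=1673/9180, b=Δ0−h0·(2M0+M1)/6=-653/1020
seg 1: a=0, c=M1/2=1673/1020, d=(M2−M1)/(6·3)=-1537/1836, b=Δ1−h1·(2M1+M2)/6=2183/510
seg 2: a=5, c=M2/2=-501/85, d=(M3−M2)/(6·1)=4463/1020, b=Δ2−h2·(2M2+M3)/6=-8651/1020
seg 3: a=-5, c=M3/2=2459/340, d=(M4−M3)/(6·2)=-2459/2040, b=Δ3−h3·(2M3+M4)/6=-3643/510
t_q=9/4 → seg 0, τ=9/4; S=-3+-653/1020·τ+0·τ²+1673/9180·τ³=-51453/21760

  seg 0: a=-3 b=-653/1020 c=0 d=1673/9180
  seg 1: a=0 b=2183/510 c=1673/1020 d=-1537/1836
  seg 2: a=5 b=-8651/1020 c=-501/85 d=4463/1020
  seg 3: a=-5 b=-3643/510 c=2459/340 d=-2459/2040
S(9/4) = -51453/21760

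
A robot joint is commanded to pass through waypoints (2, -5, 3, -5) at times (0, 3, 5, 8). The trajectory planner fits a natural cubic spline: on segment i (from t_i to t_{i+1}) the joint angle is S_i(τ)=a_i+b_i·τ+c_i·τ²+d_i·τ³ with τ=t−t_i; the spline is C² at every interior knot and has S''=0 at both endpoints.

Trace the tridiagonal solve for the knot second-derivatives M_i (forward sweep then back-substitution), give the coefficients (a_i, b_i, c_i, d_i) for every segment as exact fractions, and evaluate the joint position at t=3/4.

Δ: Δ0=-7/3, Δ1=4, Δ2=-8/3
row 1: diag=10, rhs=38; c'=1/5, d'=19/5
row 2: denom=10−2·1/5=48/5; d'=(-40−2·19/5)/(48/5)=-119/24
back: M2=-119/24
back: M1=19/5−1/5·-119/24=115/24
M: M0=0, M1=115/24, M2=-119/24, M3=0
seg 0: a=2, c=M0/2=0, d=(M1−M0)/(6·3)=115/432, b=Δ0−h0·(2M0+M1)/6=-227/48
seg 1: a=-5, c=M1/2=115/48, d=(M2−M1)/(6·2)=-13/16, b=Δ1−h1·(2M1+M2)/6=59/24
seg 2: a=3, c=M2/2=-119/48, d=(M3−M2)/(6·3)=119/432, b=Δ2−h2·(2M2+M3)/6=55/24
t_q=3/4 → seg 0, τ=3/4; S=2+-227/48·τ+0·τ²+115/432·τ³=-1469/1024

  seg 0: a=2 b=-227/48 c=0 d=115/432
  seg 1: a=-5 b=59/24 c=115/48 d=-13/16
  seg 2: a=3 b=55/24 c=-119/48 d=119/432
S(3/4) = -1469/1024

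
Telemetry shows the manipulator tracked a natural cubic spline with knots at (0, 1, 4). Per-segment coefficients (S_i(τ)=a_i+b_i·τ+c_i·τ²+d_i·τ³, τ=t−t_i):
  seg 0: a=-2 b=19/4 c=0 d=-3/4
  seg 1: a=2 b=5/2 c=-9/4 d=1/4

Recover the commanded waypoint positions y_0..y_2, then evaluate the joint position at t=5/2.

y_0 = S_0(0) = a_0 = -2
y_1 = S_1(0) = a_1 = 2
y_2 = S_1(3) = -4
t_q=5/2 is in segment 1 (τ=3/2); S_1(τ)=49/32

y_0=-2 y_1=2 y_2=-4
S(5/2) = 49/32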